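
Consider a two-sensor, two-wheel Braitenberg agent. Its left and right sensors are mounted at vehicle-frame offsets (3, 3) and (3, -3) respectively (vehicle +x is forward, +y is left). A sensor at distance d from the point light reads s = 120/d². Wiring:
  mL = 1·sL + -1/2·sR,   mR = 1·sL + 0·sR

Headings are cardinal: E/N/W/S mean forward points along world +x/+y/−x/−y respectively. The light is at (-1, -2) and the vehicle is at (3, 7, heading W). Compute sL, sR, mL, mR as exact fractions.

120/37 24/29 3036/1073 120/37

left sensor world pos  = (0, 4); dL² = 37
right sensor world pos = (0, 10); dR² = 145
sL = 120/37 = 120/37
sR = 120/145 = 24/29
mL = 1·sL + -1/2·sR = 3036/1073
mR = 1·sL + 0·sR = 120/37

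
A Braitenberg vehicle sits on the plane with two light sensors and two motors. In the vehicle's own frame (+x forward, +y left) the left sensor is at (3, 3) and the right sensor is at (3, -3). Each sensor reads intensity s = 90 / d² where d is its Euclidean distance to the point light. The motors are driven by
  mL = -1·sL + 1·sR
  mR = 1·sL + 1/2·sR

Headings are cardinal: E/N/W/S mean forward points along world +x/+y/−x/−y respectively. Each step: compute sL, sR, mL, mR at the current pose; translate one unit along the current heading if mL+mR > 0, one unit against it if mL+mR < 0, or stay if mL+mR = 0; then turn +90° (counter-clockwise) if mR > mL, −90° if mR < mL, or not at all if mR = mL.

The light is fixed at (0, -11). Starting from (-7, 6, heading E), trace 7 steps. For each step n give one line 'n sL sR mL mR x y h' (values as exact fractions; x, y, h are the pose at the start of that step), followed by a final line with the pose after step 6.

n=0: pose=(-7,6,E); sL=45/208, sR=45/106; mL=2295/11024, mR=4725/11024; mL+mR=135/212 → advance +1; mR−mL=1215/5512 → turn +1·90°
n=1: pose=(-6,6,N); sL=90/481, sR=90/409; mL=6480/196729, mR=58455/196729; mL+mR=135/409 → advance +1; mR−mL=51975/196729 → turn +1·90°
n=2: pose=(-6,7,W); sL=5/17, sR=5/29; mL=-60/493, mR=375/986; mL+mR=15/58 → advance +1; mR−mL=495/986 → turn +1·90°
n=3: pose=(-7,7,S); sL=90/241, sR=18/65; mL=-1512/15665, mR=8019/15665; mL+mR=27/65 → advance +1; mR−mL=9531/15665 → turn +1·90°
n=4: pose=(-7,6,E); sL=45/208, sR=45/106; mL=2295/11024, mR=4725/11024; mL+mR=135/212 → advance +1; mR−mL=1215/5512 → turn +1·90°
n=5: pose=(-6,6,N); sL=90/481, sR=90/409; mL=6480/196729, mR=58455/196729; mL+mR=135/409 → advance +1; mR−mL=51975/196729 → turn +1·90°
n=6: pose=(-6,7,W); sL=5/17, sR=5/29; mL=-60/493, mR=375/986; mL+mR=15/58 → advance +1; mR−mL=495/986 → turn +1·90°

0 45/208 45/106 2295/11024 4725/11024 -7 6 E
1 90/481 90/409 6480/196729 58455/196729 -6 6 N
2 5/17 5/29 -60/493 375/986 -6 7 W
3 90/241 18/65 -1512/15665 8019/15665 -7 7 S
4 45/208 45/106 2295/11024 4725/11024 -7 6 E
5 90/481 90/409 6480/196729 58455/196729 -6 6 N
6 5/17 5/29 -60/493 375/986 -6 7 W
final -7 7 S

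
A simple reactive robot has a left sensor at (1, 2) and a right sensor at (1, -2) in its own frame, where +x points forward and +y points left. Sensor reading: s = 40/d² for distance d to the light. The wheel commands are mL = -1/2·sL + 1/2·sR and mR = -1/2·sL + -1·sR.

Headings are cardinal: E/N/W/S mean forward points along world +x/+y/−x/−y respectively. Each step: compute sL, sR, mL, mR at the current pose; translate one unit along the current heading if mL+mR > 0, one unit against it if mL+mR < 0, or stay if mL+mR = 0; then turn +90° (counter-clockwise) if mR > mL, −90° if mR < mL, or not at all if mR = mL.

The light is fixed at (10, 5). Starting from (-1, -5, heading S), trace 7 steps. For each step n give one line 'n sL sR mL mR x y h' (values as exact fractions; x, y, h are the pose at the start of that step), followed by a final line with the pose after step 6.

0 20/101 4/29 -88/2929 -694/2929 -1 -5 S
1 8/53 40/193 288/10229 -2892/10229 -1 -4 W
2 5/26 5/16 25/416 -85/208 0 -4 N
3 8/29 8/45 -64/1305 -412/1305 0 -5 E
4 20/101 4/29 -88/2929 -694/2929 -1 -5 S
5 8/53 40/193 288/10229 -2892/10229 -1 -4 W
6 5/26 5/16 25/416 -85/208 0 -4 N
final 0 -5 E

n=0: pose=(-1,-5,S); sL=20/101, sR=4/29; mL=-88/2929, mR=-694/2929; mL+mR=-782/2929 → advance -1; mR−mL=-6/29 → turn -1·90°
n=1: pose=(-1,-4,W); sL=8/53, sR=40/193; mL=288/10229, mR=-2892/10229; mL+mR=-2604/10229 → advance -1; mR−mL=-60/193 → turn -1·90°
n=2: pose=(0,-4,N); sL=5/26, sR=5/16; mL=25/416, mR=-85/208; mL+mR=-145/416 → advance -1; mR−mL=-15/32 → turn -1·90°
n=3: pose=(0,-5,E); sL=8/29, sR=8/45; mL=-64/1305, mR=-412/1305; mL+mR=-476/1305 → advance -1; mR−mL=-4/15 → turn -1·90°
n=4: pose=(-1,-5,S); sL=20/101, sR=4/29; mL=-88/2929, mR=-694/2929; mL+mR=-782/2929 → advance -1; mR−mL=-6/29 → turn -1·90°
n=5: pose=(-1,-4,W); sL=8/53, sR=40/193; mL=288/10229, mR=-2892/10229; mL+mR=-2604/10229 → advance -1; mR−mL=-60/193 → turn -1·90°
n=6: pose=(0,-4,N); sL=5/26, sR=5/16; mL=25/416, mR=-85/208; mL+mR=-145/416 → advance -1; mR−mL=-15/32 → turn -1·90°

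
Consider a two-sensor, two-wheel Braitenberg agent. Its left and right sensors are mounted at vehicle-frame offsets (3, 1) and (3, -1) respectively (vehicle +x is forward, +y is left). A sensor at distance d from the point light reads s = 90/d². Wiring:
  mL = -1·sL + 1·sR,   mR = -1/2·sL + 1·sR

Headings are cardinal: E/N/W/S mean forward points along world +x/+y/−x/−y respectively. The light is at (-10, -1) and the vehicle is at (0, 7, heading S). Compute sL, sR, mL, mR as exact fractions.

45/73 45/53 900/3869 4185/7738

left sensor world pos  = (1, 4); dL² = 146
right sensor world pos = (-1, 4); dR² = 106
sL = 90/146 = 45/73
sR = 90/106 = 45/53
mL = -1·sL + 1·sR = 900/3869
mR = -1/2·sL + 1·sR = 4185/7738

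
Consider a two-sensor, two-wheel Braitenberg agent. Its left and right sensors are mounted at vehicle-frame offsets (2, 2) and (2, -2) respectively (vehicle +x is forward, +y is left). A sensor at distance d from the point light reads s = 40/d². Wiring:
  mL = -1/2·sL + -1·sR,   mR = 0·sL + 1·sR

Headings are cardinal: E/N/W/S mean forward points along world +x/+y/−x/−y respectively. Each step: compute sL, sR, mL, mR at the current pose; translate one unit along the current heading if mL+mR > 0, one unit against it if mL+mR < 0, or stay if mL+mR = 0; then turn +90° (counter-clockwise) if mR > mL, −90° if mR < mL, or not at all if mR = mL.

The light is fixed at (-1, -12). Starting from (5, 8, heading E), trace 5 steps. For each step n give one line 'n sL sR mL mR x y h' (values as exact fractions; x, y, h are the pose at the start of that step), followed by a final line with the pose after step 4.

0 10/137 10/97 -1855/13289 10/97 5 8 E
1 40/493 40/533 -30380/262769 40/533 4 8 N
2 20/149 4/45 -1046/6705 4/45 4 7 W
3 40/353 8/61 -4044/21533 8/61 5 7 S
4 10/137 10/97 -1855/13289 10/97 5 8 E
final 4 8 N

n=0: pose=(5,8,E); sL=10/137, sR=10/97; mL=-1855/13289, mR=10/97; mL+mR=-5/137 → advance -1; mR−mL=3225/13289 → turn +1·90°
n=1: pose=(4,8,N); sL=40/493, sR=40/533; mL=-30380/262769, mR=40/533; mL+mR=-20/493 → advance -1; mR−mL=50100/262769 → turn +1·90°
n=2: pose=(4,7,W); sL=20/149, sR=4/45; mL=-1046/6705, mR=4/45; mL+mR=-10/149 → advance -1; mR−mL=1642/6705 → turn +1·90°
n=3: pose=(5,7,S); sL=40/353, sR=8/61; mL=-4044/21533, mR=8/61; mL+mR=-20/353 → advance -1; mR−mL=6868/21533 → turn +1·90°
n=4: pose=(5,8,E); sL=10/137, sR=10/97; mL=-1855/13289, mR=10/97; mL+mR=-5/137 → advance -1; mR−mL=3225/13289 → turn +1·90°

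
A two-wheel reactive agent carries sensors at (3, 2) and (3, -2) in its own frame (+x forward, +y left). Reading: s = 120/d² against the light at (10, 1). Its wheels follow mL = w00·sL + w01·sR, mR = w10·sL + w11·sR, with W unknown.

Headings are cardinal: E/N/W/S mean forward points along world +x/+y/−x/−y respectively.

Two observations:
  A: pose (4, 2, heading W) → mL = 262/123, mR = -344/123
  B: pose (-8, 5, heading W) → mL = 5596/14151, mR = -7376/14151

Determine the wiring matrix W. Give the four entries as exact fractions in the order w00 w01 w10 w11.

obs A: pose=(4,2,W) → sL=60/41, sR=4/3, mL=262/123, mR=-344/123
obs B: pose=(-8,5,W) → sL=24/89, sR=40/159, mL=5596/14151, mR=-7376/14151
sensor matrix S = [[60/41, 4/3], [24/89, 40/159]]; det S = 1664/193397
solve [mL_A; mL_B] = S·[w00; w01] and [mR_A; mR_B] = S·[w10; w11]:
  w00 = 1, w01 = 1/2, w10 = -1, w11 = -1

1 1/2 -1 -1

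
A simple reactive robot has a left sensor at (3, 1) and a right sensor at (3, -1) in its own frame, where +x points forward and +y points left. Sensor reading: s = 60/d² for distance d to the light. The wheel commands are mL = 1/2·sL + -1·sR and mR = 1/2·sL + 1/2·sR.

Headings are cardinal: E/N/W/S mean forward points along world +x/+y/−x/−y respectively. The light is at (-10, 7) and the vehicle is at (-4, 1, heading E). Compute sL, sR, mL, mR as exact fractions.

30/53 6/13 -123/689 354/689

left sensor world pos  = (-1, 2); dL² = 106
right sensor world pos = (-1, 0); dR² = 130
sL = 60/106 = 30/53
sR = 60/130 = 6/13
mL = 1/2·sL + -1·sR = -123/689
mR = 1/2·sL + 1/2·sR = 354/689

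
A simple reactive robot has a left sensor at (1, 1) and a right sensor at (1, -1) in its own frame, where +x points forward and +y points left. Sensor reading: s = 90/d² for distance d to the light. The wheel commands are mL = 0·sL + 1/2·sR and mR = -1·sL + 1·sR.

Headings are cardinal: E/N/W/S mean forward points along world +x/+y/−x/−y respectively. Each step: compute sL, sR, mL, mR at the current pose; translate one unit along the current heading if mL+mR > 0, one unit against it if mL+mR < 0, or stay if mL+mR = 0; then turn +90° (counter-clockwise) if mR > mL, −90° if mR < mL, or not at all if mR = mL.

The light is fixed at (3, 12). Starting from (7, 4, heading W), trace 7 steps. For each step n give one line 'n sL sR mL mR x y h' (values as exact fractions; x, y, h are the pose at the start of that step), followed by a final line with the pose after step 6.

0 1 45/29 45/58 16/29 7 4 W
1 90/53 18/13 9/13 -216/689 6 4 N
2 45/26 9/8 9/16 -63/104 6 5 E
3 90/73 18/13 9/13 144/949 5 5 S
4 45/41 9/5 9/10 144/205 5 4 W
5 90/49 90/53 45/53 -360/2597 4 4 N
6 9/4 45/34 45/68 -63/68 4 5 E
final 3 5 S

n=0: pose=(7,4,W); sL=1, sR=45/29; mL=45/58, mR=16/29; mL+mR=77/58 → advance +1; mR−mL=-13/58 → turn -1·90°
n=1: pose=(6,4,N); sL=90/53, sR=18/13; mL=9/13, mR=-216/689; mL+mR=261/689 → advance +1; mR−mL=-693/689 → turn -1·90°
n=2: pose=(6,5,E); sL=45/26, sR=9/8; mL=9/16, mR=-63/104; mL+mR=-9/208 → advance -1; mR−mL=-243/208 → turn -1·90°
n=3: pose=(5,5,S); sL=90/73, sR=18/13; mL=9/13, mR=144/949; mL+mR=801/949 → advance +1; mR−mL=-513/949 → turn -1·90°
n=4: pose=(5,4,W); sL=45/41, sR=9/5; mL=9/10, mR=144/205; mL+mR=657/410 → advance +1; mR−mL=-81/410 → turn -1·90°
n=5: pose=(4,4,N); sL=90/49, sR=90/53; mL=45/53, mR=-360/2597; mL+mR=1845/2597 → advance +1; mR−mL=-2565/2597 → turn -1·90°
n=6: pose=(4,5,E); sL=9/4, sR=45/34; mL=45/68, mR=-63/68; mL+mR=-9/34 → advance -1; mR−mL=-27/17 → turn -1·90°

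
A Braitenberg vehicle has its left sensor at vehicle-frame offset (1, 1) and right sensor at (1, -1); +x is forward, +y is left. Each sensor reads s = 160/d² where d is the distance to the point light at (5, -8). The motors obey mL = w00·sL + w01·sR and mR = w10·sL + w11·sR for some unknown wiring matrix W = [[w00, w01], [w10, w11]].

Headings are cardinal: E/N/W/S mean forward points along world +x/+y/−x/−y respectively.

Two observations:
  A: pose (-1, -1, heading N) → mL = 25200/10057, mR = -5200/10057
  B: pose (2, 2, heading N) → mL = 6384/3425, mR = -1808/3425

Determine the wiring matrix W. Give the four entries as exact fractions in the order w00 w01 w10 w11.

1/2 1 -1 1/2

obs A: pose=(-1,-1,N) → sL=160/113, sR=160/89, mL=25200/10057, mR=-5200/10057
obs B: pose=(2,2,N) → sL=160/137, sR=32/25, mL=6384/3425, mR=-1808/3425
sensor matrix S = [[160/113, 160/89], [160/137, 32/25]]; det S = -1978368/6889045
solve [mL_A; mL_B] = S·[w00; w01] and [mR_A; mR_B] = S·[w10; w11]:
  w00 = 1/2, w01 = 1, w10 = -1, w11 = 1/2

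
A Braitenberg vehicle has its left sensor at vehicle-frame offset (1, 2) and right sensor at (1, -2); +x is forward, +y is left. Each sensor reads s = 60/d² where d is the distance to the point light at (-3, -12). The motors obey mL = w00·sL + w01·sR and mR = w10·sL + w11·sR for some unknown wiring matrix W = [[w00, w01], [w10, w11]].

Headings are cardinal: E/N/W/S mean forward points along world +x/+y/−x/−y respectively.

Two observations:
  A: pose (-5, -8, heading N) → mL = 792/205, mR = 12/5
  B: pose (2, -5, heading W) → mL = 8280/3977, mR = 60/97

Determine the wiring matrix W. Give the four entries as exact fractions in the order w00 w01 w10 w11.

1 1 0 1

obs A: pose=(-5,-8,N) → sL=60/41, sR=12/5, mL=792/205, mR=12/5
obs B: pose=(2,-5,W) → sL=60/41, sR=60/97, mL=8280/3977, mR=60/97
sensor matrix S = [[60/41, 12/5], [60/41, 60/97]]; det S = -10368/3977
solve [mL_A; mL_B] = S·[w00; w01] and [mR_A; mR_B] = S·[w10; w11]:
  w00 = 1, w01 = 1, w10 = 0, w11 = 1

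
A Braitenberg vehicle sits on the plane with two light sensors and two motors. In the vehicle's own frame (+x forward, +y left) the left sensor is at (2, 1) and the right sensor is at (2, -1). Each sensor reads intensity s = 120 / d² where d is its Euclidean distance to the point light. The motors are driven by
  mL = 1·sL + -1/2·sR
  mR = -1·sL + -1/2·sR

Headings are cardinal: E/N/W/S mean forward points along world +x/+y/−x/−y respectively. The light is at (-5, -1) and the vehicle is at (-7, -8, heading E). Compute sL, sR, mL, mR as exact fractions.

left sensor world pos  = (-5, -7); dL² = 36
right sensor world pos = (-5, -9); dR² = 64
sL = 120/36 = 10/3
sR = 120/64 = 15/8
mL = 1·sL + -1/2·sR = 115/48
mR = -1·sL + -1/2·sR = -205/48

10/3 15/8 115/48 -205/48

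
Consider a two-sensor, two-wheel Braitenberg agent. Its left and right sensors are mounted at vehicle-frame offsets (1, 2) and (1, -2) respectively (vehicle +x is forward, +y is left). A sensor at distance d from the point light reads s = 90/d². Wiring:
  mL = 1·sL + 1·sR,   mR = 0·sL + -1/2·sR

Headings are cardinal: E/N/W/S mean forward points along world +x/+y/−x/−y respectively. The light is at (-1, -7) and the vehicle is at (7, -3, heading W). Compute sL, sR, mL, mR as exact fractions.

left sensor world pos  = (6, -5); dL² = 53
right sensor world pos = (6, -1); dR² = 85
sL = 90/53 = 90/53
sR = 90/85 = 18/17
mL = 1·sL + 1·sR = 2484/901
mR = 0·sL + -1/2·sR = -9/17

90/53 18/17 2484/901 -9/17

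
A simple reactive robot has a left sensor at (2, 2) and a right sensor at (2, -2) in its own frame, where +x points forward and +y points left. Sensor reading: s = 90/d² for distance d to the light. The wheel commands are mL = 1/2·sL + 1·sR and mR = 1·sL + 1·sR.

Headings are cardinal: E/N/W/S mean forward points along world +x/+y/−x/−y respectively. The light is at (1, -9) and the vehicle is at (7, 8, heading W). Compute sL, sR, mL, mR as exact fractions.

left sensor world pos  = (5, 6); dL² = 241
right sensor world pos = (5, 10); dR² = 377
sL = 90/241 = 90/241
sR = 90/377 = 90/377
mL = 1/2·sL + 1·sR = 38655/90857
mR = 1·sL + 1·sR = 55620/90857

90/241 90/377 38655/90857 55620/90857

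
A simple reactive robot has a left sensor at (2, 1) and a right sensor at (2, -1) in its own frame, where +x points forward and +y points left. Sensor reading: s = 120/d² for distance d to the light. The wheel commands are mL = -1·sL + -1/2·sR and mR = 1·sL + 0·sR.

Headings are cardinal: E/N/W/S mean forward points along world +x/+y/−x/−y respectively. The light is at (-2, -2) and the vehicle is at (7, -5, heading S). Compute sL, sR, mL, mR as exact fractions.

left sensor world pos  = (8, -7); dL² = 125
right sensor world pos = (6, -7); dR² = 89
sL = 120/125 = 24/25
sR = 120/89 = 120/89
mL = -1·sL + -1/2·sR = -3636/2225
mR = 1·sL + 0·sR = 24/25

24/25 120/89 -3636/2225 24/25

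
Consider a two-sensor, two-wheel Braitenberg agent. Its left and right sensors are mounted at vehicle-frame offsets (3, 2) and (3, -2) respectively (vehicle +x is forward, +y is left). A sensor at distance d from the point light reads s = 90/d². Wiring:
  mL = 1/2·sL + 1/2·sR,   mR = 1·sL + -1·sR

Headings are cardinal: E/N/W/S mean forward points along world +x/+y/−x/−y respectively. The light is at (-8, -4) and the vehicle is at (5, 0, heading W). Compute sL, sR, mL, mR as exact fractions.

left sensor world pos  = (2, -2); dL² = 104
right sensor world pos = (2, 2); dR² = 136
sL = 90/104 = 45/52
sR = 90/136 = 45/68
mL = 1/2·sL + 1/2·sR = 675/884
mR = 1·sL + -1·sR = 45/221

45/52 45/68 675/884 45/221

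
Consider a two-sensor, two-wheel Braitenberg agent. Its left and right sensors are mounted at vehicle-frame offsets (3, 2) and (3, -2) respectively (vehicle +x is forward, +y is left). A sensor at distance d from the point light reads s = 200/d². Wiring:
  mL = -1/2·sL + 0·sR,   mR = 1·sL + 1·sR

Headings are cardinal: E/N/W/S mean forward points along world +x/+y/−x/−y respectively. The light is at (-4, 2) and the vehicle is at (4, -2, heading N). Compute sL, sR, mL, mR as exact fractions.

left sensor world pos  = (2, 1); dL² = 37
right sensor world pos = (6, 1); dR² = 101
sL = 200/37 = 200/37
sR = 200/101 = 200/101
mL = -1/2·sL + 0·sR = -100/37
mR = 1·sL + 1·sR = 27600/3737

200/37 200/101 -100/37 27600/3737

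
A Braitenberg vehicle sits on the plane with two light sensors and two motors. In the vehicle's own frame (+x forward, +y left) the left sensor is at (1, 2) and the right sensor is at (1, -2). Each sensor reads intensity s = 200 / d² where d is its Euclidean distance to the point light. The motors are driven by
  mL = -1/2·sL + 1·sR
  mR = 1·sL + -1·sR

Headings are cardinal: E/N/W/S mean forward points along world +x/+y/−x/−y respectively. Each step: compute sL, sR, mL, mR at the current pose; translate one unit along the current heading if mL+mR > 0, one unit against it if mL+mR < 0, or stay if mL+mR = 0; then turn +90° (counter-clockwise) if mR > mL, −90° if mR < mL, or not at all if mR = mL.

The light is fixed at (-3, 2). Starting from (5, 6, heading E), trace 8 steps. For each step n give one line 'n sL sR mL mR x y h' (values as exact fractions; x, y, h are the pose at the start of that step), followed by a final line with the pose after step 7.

0 200/117 40/17 2980/1989 -1280/1989 5 6 E
1 20/13 100/29 1010/377 -720/377 6 6 S
2 40/13 200/89 820/1157 960/1157 6 5 W
3 25/13 5 105/26 -40/13 5 5 S
4 200/49 40/13 660/637 640/637 5 4 W
5 100/17 20/9 -110/153 560/153 4 4 N
6 200/37 200/61 1300/2257 4800/2257 4 5 W
7 50/17 10 145/17 -120/17 3 5 S
final 3 4 W

n=0: pose=(5,6,E); sL=200/117, sR=40/17; mL=2980/1989, mR=-1280/1989; mL+mR=100/117 → advance +1; mR−mL=-1420/663 → turn -1·90°
n=1: pose=(6,6,S); sL=20/13, sR=100/29; mL=1010/377, mR=-720/377; mL+mR=10/13 → advance +1; mR−mL=-1730/377 → turn -1·90°
n=2: pose=(6,5,W); sL=40/13, sR=200/89; mL=820/1157, mR=960/1157; mL+mR=20/13 → advance +1; mR−mL=140/1157 → turn +1·90°
n=3: pose=(5,5,S); sL=25/13, sR=5; mL=105/26, mR=-40/13; mL+mR=25/26 → advance +1; mR−mL=-185/26 → turn -1·90°
n=4: pose=(5,4,W); sL=200/49, sR=40/13; mL=660/637, mR=640/637; mL+mR=100/49 → advance +1; mR−mL=-20/637 → turn -1·90°
n=5: pose=(4,4,N); sL=100/17, sR=20/9; mL=-110/153, mR=560/153; mL+mR=50/17 → advance +1; mR−mL=670/153 → turn +1·90°
n=6: pose=(4,5,W); sL=200/37, sR=200/61; mL=1300/2257, mR=4800/2257; mL+mR=100/37 → advance +1; mR−mL=3500/2257 → turn +1·90°
n=7: pose=(3,5,S); sL=50/17, sR=10; mL=145/17, mR=-120/17; mL+mR=25/17 → advance +1; mR−mL=-265/17 → turn -1·90°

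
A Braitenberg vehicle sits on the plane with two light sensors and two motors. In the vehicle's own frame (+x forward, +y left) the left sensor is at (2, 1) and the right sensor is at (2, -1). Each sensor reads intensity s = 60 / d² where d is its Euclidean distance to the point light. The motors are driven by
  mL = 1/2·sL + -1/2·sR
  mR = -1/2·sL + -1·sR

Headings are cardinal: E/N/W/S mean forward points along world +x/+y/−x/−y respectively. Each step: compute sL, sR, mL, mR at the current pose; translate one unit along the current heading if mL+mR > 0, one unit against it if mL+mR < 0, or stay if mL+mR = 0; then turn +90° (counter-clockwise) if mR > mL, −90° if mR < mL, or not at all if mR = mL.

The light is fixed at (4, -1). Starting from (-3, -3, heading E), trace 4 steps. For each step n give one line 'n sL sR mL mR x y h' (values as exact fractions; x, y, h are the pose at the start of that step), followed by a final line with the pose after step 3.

n=0: pose=(-3,-3,E); sL=30/13, sR=30/17; mL=60/221, mR=-645/221; mL+mR=-45/17 → advance -1; mR−mL=-705/221 → turn -1·90°
n=1: pose=(-4,-3,S); sL=12/13, sR=60/97; mL=192/1261, mR=-1362/1261; mL+mR=-90/97 → advance -1; mR−mL=-1554/1261 → turn -1·90°
n=2: pose=(-4,-2,W); sL=15/26, sR=3/5; mL=-3/260, mR=-231/260; mL+mR=-9/10 → advance -1; mR−mL=-57/65 → turn -1·90°
n=3: pose=(-3,-2,N); sL=12/13, sR=60/37; mL=-168/481, mR=-1002/481; mL+mR=-90/37 → advance -1; mR−mL=-834/481 → turn -1·90°

0 30/13 30/17 60/221 -645/221 -3 -3 E
1 12/13 60/97 192/1261 -1362/1261 -4 -3 S
2 15/26 3/5 -3/260 -231/260 -4 -2 W
3 12/13 60/37 -168/481 -1002/481 -3 -2 N
final -3 -3 E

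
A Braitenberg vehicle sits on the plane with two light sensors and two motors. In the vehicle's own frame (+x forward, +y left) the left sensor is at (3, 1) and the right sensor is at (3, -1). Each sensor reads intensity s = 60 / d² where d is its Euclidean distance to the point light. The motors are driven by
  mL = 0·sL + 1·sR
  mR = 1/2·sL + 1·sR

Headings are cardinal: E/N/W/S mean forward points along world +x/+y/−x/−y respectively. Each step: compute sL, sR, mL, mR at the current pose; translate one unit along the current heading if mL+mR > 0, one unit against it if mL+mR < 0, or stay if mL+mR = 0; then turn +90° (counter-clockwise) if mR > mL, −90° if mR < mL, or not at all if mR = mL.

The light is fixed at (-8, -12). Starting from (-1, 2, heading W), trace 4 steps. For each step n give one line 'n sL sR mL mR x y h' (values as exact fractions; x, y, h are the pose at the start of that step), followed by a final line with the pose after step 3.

n=0: pose=(-1,2,W); sL=12/37, sR=60/241; mL=60/241, mR=3666/8917; mL+mR=5886/8917 → advance +1; mR−mL=6/37 → turn +1·90°
n=1: pose=(-2,2,S); sL=6/17, sR=30/73; mL=30/73, mR=729/1241; mL+mR=1239/1241 → advance +1; mR−mL=3/17 → turn +1·90°
n=2: pose=(-2,1,E); sL=60/277, sR=4/15; mL=4/15, mR=1558/4155; mL+mR=2666/4155 → advance +1; mR−mL=30/277 → turn +1·90°
n=3: pose=(-1,1,N); sL=15/73, sR=3/16; mL=3/16, mR=339/1168; mL+mR=279/584 → advance +1; mR−mL=15/146 → turn +1·90°

0 12/37 60/241 60/241 3666/8917 -1 2 W
1 6/17 30/73 30/73 729/1241 -2 2 S
2 60/277 4/15 4/15 1558/4155 -2 1 E
3 15/73 3/16 3/16 339/1168 -1 1 N
final -1 2 W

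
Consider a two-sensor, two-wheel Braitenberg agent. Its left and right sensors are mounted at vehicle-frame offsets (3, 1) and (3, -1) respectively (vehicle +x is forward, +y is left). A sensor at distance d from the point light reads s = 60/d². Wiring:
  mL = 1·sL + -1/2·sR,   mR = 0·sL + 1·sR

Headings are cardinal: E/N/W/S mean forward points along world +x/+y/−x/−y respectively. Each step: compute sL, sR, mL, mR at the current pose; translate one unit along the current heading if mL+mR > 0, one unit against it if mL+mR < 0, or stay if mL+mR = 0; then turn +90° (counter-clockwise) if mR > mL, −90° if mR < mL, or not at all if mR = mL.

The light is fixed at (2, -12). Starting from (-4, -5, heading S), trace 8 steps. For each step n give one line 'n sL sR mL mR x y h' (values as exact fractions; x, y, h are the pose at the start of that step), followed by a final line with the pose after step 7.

0 60/41 12/13 534/533 12/13 -4 -5 S
1 30/53 6/13 231/689 6/13 -4 -6 W
2 4/3 60/73 202/219 60/73 -5 -6 S
3 15/29 15/34 585/1972 15/34 -5 -7 W
4 60/53 12/17 702/901 12/17 -6 -7 S
5 6/13 30/73 243/949 30/73 -6 -8 W
6 12/13 60/101 822/1313 60/101 -7 -8 S
7 15/37 3/8 129/592 3/8 -7 -9 W
final -8 -9 S

n=0: pose=(-4,-5,S); sL=60/41, sR=12/13; mL=534/533, mR=12/13; mL+mR=1026/533 → advance +1; mR−mL=-42/533 → turn -1·90°
n=1: pose=(-4,-6,W); sL=30/53, sR=6/13; mL=231/689, mR=6/13; mL+mR=549/689 → advance +1; mR−mL=87/689 → turn +1·90°
n=2: pose=(-5,-6,S); sL=4/3, sR=60/73; mL=202/219, mR=60/73; mL+mR=382/219 → advance +1; mR−mL=-22/219 → turn -1·90°
n=3: pose=(-5,-7,W); sL=15/29, sR=15/34; mL=585/1972, mR=15/34; mL+mR=1455/1972 → advance +1; mR−mL=285/1972 → turn +1·90°
n=4: pose=(-6,-7,S); sL=60/53, sR=12/17; mL=702/901, mR=12/17; mL+mR=1338/901 → advance +1; mR−mL=-66/901 → turn -1·90°
n=5: pose=(-6,-8,W); sL=6/13, sR=30/73; mL=243/949, mR=30/73; mL+mR=633/949 → advance +1; mR−mL=147/949 → turn +1·90°
n=6: pose=(-7,-8,S); sL=12/13, sR=60/101; mL=822/1313, mR=60/101; mL+mR=1602/1313 → advance +1; mR−mL=-42/1313 → turn -1·90°
n=7: pose=(-7,-9,W); sL=15/37, sR=3/8; mL=129/592, mR=3/8; mL+mR=351/592 → advance +1; mR−mL=93/592 → turn +1·90°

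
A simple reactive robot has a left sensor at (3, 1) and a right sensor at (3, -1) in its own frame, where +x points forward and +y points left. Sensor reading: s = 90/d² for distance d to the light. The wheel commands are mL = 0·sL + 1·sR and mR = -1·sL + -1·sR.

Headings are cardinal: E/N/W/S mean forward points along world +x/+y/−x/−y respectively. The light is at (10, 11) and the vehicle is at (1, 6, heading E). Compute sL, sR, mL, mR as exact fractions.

45/26 5/4 5/4 -155/52

left sensor world pos  = (4, 7); dL² = 52
right sensor world pos = (4, 5); dR² = 72
sL = 90/52 = 45/26
sR = 90/72 = 5/4
mL = 0·sL + 1·sR = 5/4
mR = -1·sL + -1·sR = -155/52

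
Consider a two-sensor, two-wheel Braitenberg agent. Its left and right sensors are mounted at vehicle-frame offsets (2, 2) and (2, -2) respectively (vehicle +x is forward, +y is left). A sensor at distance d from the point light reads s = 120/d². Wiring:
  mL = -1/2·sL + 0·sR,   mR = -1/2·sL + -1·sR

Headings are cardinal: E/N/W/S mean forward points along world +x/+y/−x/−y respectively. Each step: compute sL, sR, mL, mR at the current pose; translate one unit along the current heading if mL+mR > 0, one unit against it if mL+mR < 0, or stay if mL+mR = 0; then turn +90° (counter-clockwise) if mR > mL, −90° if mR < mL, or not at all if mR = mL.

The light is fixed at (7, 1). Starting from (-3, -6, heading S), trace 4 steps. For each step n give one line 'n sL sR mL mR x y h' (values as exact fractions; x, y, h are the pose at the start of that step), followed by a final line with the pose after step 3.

0 24/29 8/15 -12/29 -412/435 -3 -6 S
1 15/26 3/4 -15/52 -27/26 -3 -5 W
2 120/137 24/13 -60/137 -4068/1781 -2 -5 N
3 60/37 12/13 -30/37 -834/481 -2 -6 E
final -3 -6 S

n=0: pose=(-3,-6,S); sL=24/29, sR=8/15; mL=-12/29, mR=-412/435; mL+mR=-592/435 → advance -1; mR−mL=-8/15 → turn -1·90°
n=1: pose=(-3,-5,W); sL=15/26, sR=3/4; mL=-15/52, mR=-27/26; mL+mR=-69/52 → advance -1; mR−mL=-3/4 → turn -1·90°
n=2: pose=(-2,-5,N); sL=120/137, sR=24/13; mL=-60/137, mR=-4068/1781; mL+mR=-4848/1781 → advance -1; mR−mL=-24/13 → turn -1·90°
n=3: pose=(-2,-6,E); sL=60/37, sR=12/13; mL=-30/37, mR=-834/481; mL+mR=-1224/481 → advance -1; mR−mL=-12/13 → turn -1·90°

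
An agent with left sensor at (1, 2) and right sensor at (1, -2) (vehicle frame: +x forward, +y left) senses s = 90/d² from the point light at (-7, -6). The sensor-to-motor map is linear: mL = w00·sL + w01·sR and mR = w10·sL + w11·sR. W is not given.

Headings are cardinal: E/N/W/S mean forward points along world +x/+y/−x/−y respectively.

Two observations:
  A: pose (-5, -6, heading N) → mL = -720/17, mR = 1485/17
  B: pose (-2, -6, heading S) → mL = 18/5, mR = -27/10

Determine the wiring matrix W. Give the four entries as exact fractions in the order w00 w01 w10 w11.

-1/2 1/2 1 -1/2

obs A: pose=(-5,-6,N) → sL=90, sR=90/17, mL=-720/17, mR=1485/17
obs B: pose=(-2,-6,S) → sL=9/5, sR=9, mL=18/5, mR=-27/10
sensor matrix S = [[90, 90/17], [9/5, 9]]; det S = 13608/17
solve [mL_A; mL_B] = S·[w00; w01] and [mR_A; mR_B] = S·[w10; w11]:
  w00 = -1/2, w01 = 1/2, w10 = 1, w11 = -1/2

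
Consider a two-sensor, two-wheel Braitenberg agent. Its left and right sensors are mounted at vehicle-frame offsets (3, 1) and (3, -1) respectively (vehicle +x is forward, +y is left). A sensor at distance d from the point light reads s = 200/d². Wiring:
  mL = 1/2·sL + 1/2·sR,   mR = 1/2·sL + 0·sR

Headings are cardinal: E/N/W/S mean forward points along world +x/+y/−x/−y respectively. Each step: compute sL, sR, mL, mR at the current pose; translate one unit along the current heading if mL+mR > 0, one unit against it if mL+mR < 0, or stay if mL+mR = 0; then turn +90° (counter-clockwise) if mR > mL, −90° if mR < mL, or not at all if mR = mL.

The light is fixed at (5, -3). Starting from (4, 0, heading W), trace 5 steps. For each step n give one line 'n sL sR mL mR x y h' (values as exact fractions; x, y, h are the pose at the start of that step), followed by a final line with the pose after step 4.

0 10 25/4 65/8 5 4 0 W
1 40/9 200/37 1640/333 20/9 3 0 N
2 100/13 20 180/13 50/13 3 1 E
3 200 40 120 100 4 1 S
4 10 25/4 65/8 5 4 0 W
final 3 0 N

n=0: pose=(4,0,W); sL=10, sR=25/4; mL=65/8, mR=5; mL+mR=105/8 → advance +1; mR−mL=-25/8 → turn -1·90°
n=1: pose=(3,0,N); sL=40/9, sR=200/37; mL=1640/333, mR=20/9; mL+mR=2380/333 → advance +1; mR−mL=-100/37 → turn -1·90°
n=2: pose=(3,1,E); sL=100/13, sR=20; mL=180/13, mR=50/13; mL+mR=230/13 → advance +1; mR−mL=-10 → turn -1·90°
n=3: pose=(4,1,S); sL=200, sR=40; mL=120, mR=100; mL+mR=220 → advance +1; mR−mL=-20 → turn -1·90°
n=4: pose=(4,0,W); sL=10, sR=25/4; mL=65/8, mR=5; mL+mR=105/8 → advance +1; mR−mL=-25/8 → turn -1·90°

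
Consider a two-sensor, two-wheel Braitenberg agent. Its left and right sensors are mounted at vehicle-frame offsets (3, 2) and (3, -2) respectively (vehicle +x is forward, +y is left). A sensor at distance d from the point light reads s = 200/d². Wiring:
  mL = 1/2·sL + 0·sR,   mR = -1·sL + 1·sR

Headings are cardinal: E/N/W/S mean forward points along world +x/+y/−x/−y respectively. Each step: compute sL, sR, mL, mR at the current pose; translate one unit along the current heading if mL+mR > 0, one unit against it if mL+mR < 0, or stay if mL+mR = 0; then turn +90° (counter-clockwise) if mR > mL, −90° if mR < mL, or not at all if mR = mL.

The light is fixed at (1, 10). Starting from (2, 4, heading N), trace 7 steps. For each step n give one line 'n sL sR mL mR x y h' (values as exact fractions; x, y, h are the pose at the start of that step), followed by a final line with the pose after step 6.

n=0: pose=(2,4,N); sL=20, sR=100/9; mL=10, mR=-80/9; mL+mR=10/9 → advance +1; mR−mL=-170/9 → turn -1·90°
n=1: pose=(2,5,E); sL=8, sR=40/13; mL=4, mR=-64/13; mL+mR=-12/13 → advance -1; mR−mL=-116/13 → turn -1·90°
n=2: pose=(1,5,S); sL=50/17, sR=50/17; mL=25/17, mR=0; mL+mR=25/17 → advance +1; mR−mL=-25/17 → turn -1·90°
n=3: pose=(1,4,W); sL=200/73, sR=8; mL=100/73, mR=384/73; mL+mR=484/73 → advance +1; mR−mL=284/73 → turn +1·90°
n=4: pose=(0,4,S); sL=100/41, sR=20/9; mL=50/41, mR=-80/369; mL+mR=370/369 → advance +1; mR−mL=-530/369 → turn -1·90°
n=5: pose=(0,3,W); sL=200/97, sR=200/41; mL=100/97, mR=11200/3977; mL+mR=15300/3977 → advance +1; mR−mL=7100/3977 → turn +1·90°
n=6: pose=(-1,3,S); sL=2, sR=50/29; mL=1, mR=-8/29; mL+mR=21/29 → advance +1; mR−mL=-37/29 → turn -1·90°

0 20 100/9 10 -80/9 2 4 N
1 8 40/13 4 -64/13 2 5 E
2 50/17 50/17 25/17 0 1 5 S
3 200/73 8 100/73 384/73 1 4 W
4 100/41 20/9 50/41 -80/369 0 4 S
5 200/97 200/41 100/97 11200/3977 0 3 W
6 2 50/29 1 -8/29 -1 3 S
final -1 2 W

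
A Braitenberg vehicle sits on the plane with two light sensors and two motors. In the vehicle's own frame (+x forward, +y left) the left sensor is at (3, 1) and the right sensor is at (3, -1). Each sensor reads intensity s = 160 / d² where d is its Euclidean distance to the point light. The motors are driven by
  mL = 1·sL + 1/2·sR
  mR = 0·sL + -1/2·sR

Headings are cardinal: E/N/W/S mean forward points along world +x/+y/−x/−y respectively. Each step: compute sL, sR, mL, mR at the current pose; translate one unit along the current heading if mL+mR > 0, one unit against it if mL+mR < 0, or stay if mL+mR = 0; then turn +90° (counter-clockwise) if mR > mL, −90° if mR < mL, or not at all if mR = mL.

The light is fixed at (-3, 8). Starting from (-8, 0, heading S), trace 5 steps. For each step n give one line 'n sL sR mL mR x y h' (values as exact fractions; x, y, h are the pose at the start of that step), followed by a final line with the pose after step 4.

n=0: pose=(-8,0,S); sL=160/137, sR=160/157; mL=36080/21509, mR=-80/157; mL+mR=160/137 → advance +1; mR−mL=-47040/21509 → turn -1·90°
n=1: pose=(-8,-1,W); sL=40/41, sR=5/4; mL=525/328, mR=-5/8; mL+mR=40/41 → advance +1; mR−mL=-365/164 → turn -1·90°
n=2: pose=(-9,-1,N); sL=32/17, sR=160/61; mL=3312/1037, mR=-80/61; mL+mR=32/17 → advance +1; mR−mL=-4672/1037 → turn -1·90°
n=3: pose=(-9,0,E); sL=80/29, sR=16/9; mL=952/261, mR=-8/9; mL+mR=80/29 → advance +1; mR−mL=-1184/261 → turn -1·90°
n=4: pose=(-8,0,S); sL=160/137, sR=160/157; mL=36080/21509, mR=-80/157; mL+mR=160/137 → advance +1; mR−mL=-47040/21509 → turn -1·90°

0 160/137 160/157 36080/21509 -80/157 -8 0 S
1 40/41 5/4 525/328 -5/8 -8 -1 W
2 32/17 160/61 3312/1037 -80/61 -9 -1 N
3 80/29 16/9 952/261 -8/9 -9 0 E
4 160/137 160/157 36080/21509 -80/157 -8 0 S
final -8 -1 W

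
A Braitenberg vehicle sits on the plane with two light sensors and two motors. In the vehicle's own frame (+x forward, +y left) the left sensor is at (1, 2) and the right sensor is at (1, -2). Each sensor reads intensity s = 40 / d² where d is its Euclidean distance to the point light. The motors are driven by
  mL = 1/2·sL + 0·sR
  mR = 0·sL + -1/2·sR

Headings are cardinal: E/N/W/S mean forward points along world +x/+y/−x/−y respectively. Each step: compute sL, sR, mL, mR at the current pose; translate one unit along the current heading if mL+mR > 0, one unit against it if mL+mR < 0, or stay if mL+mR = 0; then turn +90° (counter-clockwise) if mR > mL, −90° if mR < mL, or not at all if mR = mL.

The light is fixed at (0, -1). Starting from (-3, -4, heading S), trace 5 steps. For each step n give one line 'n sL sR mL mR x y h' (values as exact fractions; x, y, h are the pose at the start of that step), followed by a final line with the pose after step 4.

0 40/17 40/41 20/17 -20/41 -3 -4 S
1 10/13 2 5/13 -1 -3 -5 W
2 8/5 40/9 4/5 -20/9 -2 -5 N
3 4 4/5 2 -2/5 -2 -6 E
4 40/37 8/9 20/37 -4/9 -1 -6 S
final -1 -7 W

n=0: pose=(-3,-4,S); sL=40/17, sR=40/41; mL=20/17, mR=-20/41; mL+mR=480/697 → advance +1; mR−mL=-1160/697 → turn -1·90°
n=1: pose=(-3,-5,W); sL=10/13, sR=2; mL=5/13, mR=-1; mL+mR=-8/13 → advance -1; mR−mL=-18/13 → turn -1·90°
n=2: pose=(-2,-5,N); sL=8/5, sR=40/9; mL=4/5, mR=-20/9; mL+mR=-64/45 → advance -1; mR−mL=-136/45 → turn -1·90°
n=3: pose=(-2,-6,E); sL=4, sR=4/5; mL=2, mR=-2/5; mL+mR=8/5 → advance +1; mR−mL=-12/5 → turn -1·90°
n=4: pose=(-1,-6,S); sL=40/37, sR=8/9; mL=20/37, mR=-4/9; mL+mR=32/333 → advance +1; mR−mL=-328/333 → turn -1·90°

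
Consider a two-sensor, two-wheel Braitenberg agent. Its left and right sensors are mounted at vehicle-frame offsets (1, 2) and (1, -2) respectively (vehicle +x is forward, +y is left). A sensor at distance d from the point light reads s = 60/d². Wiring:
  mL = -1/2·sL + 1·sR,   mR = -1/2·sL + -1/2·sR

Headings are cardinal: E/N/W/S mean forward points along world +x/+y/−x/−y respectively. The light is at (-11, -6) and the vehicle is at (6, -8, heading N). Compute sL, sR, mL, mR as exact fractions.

left sensor world pos  = (4, -7); dL² = 226
right sensor world pos = (8, -7); dR² = 362
sL = 60/226 = 30/113
sR = 60/362 = 30/181
mL = -1/2·sL + 1·sR = 675/20453
mR = -1/2·sL + -1/2·sR = -4410/20453

30/113 30/181 675/20453 -4410/20453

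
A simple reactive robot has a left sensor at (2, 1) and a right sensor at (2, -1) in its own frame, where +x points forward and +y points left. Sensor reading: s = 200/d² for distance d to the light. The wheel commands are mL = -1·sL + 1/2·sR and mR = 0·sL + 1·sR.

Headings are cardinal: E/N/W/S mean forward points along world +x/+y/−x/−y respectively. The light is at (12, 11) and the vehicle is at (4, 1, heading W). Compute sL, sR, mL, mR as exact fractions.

left sensor world pos  = (2, 0); dL² = 221
right sensor world pos = (2, 2); dR² = 181
sL = 200/221 = 200/221
sR = 200/181 = 200/181
mL = -1·sL + 1/2·sR = -14100/40001
mR = 0·sL + 1·sR = 200/181

200/221 200/181 -14100/40001 200/181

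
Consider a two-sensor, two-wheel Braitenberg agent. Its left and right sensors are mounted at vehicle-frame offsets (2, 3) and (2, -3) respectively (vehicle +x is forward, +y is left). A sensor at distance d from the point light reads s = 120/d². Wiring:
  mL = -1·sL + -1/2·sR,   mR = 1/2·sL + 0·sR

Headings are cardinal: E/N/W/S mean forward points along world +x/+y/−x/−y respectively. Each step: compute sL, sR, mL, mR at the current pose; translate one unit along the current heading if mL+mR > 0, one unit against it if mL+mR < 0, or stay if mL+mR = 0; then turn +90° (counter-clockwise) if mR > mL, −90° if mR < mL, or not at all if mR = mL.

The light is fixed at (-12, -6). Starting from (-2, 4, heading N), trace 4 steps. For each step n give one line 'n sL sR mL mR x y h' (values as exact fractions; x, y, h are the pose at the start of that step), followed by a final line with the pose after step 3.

n=0: pose=(-2,4,N); sL=120/193, sR=120/313; mL=-49140/60409, mR=60/193; mL+mR=-30360/60409 → advance -1; mR−mL=67920/60409 → turn +1·90°
n=1: pose=(-2,3,W); sL=6/5, sR=15/26; mL=-387/260, mR=3/5; mL+mR=-231/260 → advance -1; mR−mL=543/260 → turn +1·90°
n=2: pose=(-1,3,S); sL=24/49, sR=120/113; mL=-5652/5537, mR=12/49; mL+mR=-4296/5537 → advance -1; mR−mL=7008/5537 → turn +1·90°
n=3: pose=(-1,4,E); sL=60/169, sR=60/109; mL=-11610/18421, mR=30/169; mL+mR=-8340/18421 → advance -1; mR−mL=14880/18421 → turn +1·90°

0 120/193 120/313 -49140/60409 60/193 -2 4 N
1 6/5 15/26 -387/260 3/5 -2 3 W
2 24/49 120/113 -5652/5537 12/49 -1 3 S
3 60/169 60/109 -11610/18421 30/169 -1 4 E
final -2 4 N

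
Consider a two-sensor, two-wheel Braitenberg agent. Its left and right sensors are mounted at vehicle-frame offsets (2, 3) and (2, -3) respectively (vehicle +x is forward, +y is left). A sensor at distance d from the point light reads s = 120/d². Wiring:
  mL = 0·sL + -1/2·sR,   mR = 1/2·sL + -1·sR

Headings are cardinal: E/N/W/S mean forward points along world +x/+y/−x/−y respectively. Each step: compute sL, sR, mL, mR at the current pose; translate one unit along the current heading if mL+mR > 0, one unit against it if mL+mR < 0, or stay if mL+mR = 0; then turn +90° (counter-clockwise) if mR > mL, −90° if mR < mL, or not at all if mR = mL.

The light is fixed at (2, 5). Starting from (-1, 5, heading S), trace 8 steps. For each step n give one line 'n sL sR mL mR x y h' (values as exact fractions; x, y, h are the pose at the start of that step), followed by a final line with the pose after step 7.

0 30 3 -3/2 12 -1 5 S
1 24 120/17 -60/17 84/17 -1 4 E
2 60/13 60 -30 -750/13 0 4 N
3 120 24/5 -12/5 276/5 0 3 E
4 15/2 30 -15 -105/4 1 3 N
5 120 120/37 -60/37 2100/37 1 2 E
6 12 12 -6 -6 2 2 N
7 120/13 120/13 -60/13 -60/13 2 1 N
final 2 0 N

n=0: pose=(-1,5,S); sL=30, sR=3; mL=-3/2, mR=12; mL+mR=21/2 → advance +1; mR−mL=27/2 → turn +1·90°
n=1: pose=(-1,4,E); sL=24, sR=120/17; mL=-60/17, mR=84/17; mL+mR=24/17 → advance +1; mR−mL=144/17 → turn +1·90°
n=2: pose=(0,4,N); sL=60/13, sR=60; mL=-30, mR=-750/13; mL+mR=-1140/13 → advance -1; mR−mL=-360/13 → turn -1·90°
n=3: pose=(0,3,E); sL=120, sR=24/5; mL=-12/5, mR=276/5; mL+mR=264/5 → advance +1; mR−mL=288/5 → turn +1·90°
n=4: pose=(1,3,N); sL=15/2, sR=30; mL=-15, mR=-105/4; mL+mR=-165/4 → advance -1; mR−mL=-45/4 → turn -1·90°
n=5: pose=(1,2,E); sL=120, sR=120/37; mL=-60/37, mR=2100/37; mL+mR=2040/37 → advance +1; mR−mL=2160/37 → turn +1·90°
n=6: pose=(2,2,N); sL=12, sR=12; mL=-6, mR=-6; mL+mR=-12 → advance -1; mR−mL=0 → turn +0·90°
n=7: pose=(2,1,N); sL=120/13, sR=120/13; mL=-60/13, mR=-60/13; mL+mR=-120/13 → advance -1; mR−mL=0 → turn +0·90°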